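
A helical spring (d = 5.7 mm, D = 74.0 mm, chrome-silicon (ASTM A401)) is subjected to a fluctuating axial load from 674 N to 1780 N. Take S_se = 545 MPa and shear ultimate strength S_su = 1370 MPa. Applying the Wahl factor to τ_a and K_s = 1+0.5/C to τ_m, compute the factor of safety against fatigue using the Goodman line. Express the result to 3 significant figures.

0.478

C = D/d = 74.0/5.7 = 12.9825; K_W = (4C−1)/(4C−4)+0.615/C = 1.1100; K_s = 1+0.5/C = 1.0385
F_a = (F_max−F_min)/2 = 553 N; F_m = (F_max+F_min)/2 = 1227 N
τ_a = K_W·8F_aD/(πd³) = 1.1100 × 562.69 = 624.57 MPa
τ_m = K_s·8F_mD/(πd³) = 1.0385 × 1248.5 = 1296.6 MPa
Goodman: 1/n_f = τ_a/S_se + τ_m/S_su = 624.57/545 + 1296.6/1370 = 1.14600 + 0.94642 = 2.0924
n_f = 1/2.0924 = 0.4779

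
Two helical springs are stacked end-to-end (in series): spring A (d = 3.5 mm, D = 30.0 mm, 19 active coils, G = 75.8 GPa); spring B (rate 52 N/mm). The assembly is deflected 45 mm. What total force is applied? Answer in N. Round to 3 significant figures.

118 N

k_A = Gd⁴/(8D³N_a) = (75.8×10³)(3.5⁴)/(8·30.0³·19) = 2.7716 N/mm
Series: 1/k_eq = 1/2.7716 + 1/52 = 0.38003; k_eq = 2.6314 N/mm
F = k_eq·δ = 2.6314·45 = 118.41 N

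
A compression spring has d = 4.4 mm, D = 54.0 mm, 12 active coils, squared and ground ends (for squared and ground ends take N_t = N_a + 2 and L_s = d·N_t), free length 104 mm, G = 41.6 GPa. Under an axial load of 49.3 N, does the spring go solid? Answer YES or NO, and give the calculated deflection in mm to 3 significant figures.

YES, δ = 47.8 mm

k = Gd⁴/(8D³N_a) = (41.6×10³)(4.4⁴)/(8·54.0³·12) = 1.0315 N/mm
N_t = 14; L_s = 4.4·14 = 61.6 mm; δ_solid = L₀ − L_s = 104 − 61.6 = 42.4 mm
δ = F/k = 49.3/1.0315 = 47.796 mm
δ ≥ δ_solid → spring goes solid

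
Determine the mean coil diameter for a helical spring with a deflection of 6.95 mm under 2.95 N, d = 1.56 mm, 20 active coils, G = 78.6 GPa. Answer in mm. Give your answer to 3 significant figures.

Required rate k = F/δ = 2.95/6.95 = 0.42446 N/mm
D = (Gd⁴/(8N_a·k))^(1/3) = (78.6×10³·1.56⁴/(8·20·0.42446))^(1/3)
  = (6854.31)^(1/3) = 18.9957 mm

19.0 mm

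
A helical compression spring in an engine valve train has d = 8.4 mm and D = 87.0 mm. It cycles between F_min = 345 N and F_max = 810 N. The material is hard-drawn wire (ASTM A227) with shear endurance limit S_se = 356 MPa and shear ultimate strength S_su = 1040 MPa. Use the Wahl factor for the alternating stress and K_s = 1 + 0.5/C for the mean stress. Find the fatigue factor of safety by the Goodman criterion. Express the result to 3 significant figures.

2.02

C = D/d = 87.0/8.4 = 10.3571; K_W = (4C−1)/(4C−4)+0.615/C = 1.1395; K_s = 1+0.5/C = 1.0483
F_a = (F_max−F_min)/2 = 232.5 N; F_m = (F_max+F_min)/2 = 577.5 N
τ_a = K_W·8F_aD/(πd³) = 1.1395 × 86.905 = 99.031 MPa
τ_m = K_s·8F_mD/(πd³) = 1.0483 × 215.86 = 226.28 MPa
Goodman: 1/n_f = τ_a/S_se + τ_m/S_su = 99.031/356 + 226.28/1040 = 0.27818 + 0.21758 = 0.49576
n_f = 1/0.49576 = 2.017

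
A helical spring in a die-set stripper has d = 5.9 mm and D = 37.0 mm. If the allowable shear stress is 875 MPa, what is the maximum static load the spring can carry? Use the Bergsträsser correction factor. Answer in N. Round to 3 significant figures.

C = D/d = 37.0/5.9 = 6.2712
K_B = (4C+2)/(4C−3) = 27.085/22.085 = 1.2264
τ_max = K·8FD/(πd³) → F_max = τ_allow·πd³/(8DK)
F_max = 875·π·5.9³/(8·37.0·1.2264) = 5.6457e+05/363.01 = 1555.2 N

1560 N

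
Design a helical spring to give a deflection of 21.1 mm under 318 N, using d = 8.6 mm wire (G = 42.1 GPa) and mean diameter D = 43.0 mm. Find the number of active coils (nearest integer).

Required rate k = F/δ = 318/21.1 = 15.071 N/mm
N_a = Gd⁴/(8D³k) = (42.1×10³ × 8.6⁴)/(8 × 43.0³ × 15.071)
    = 2.3029e+08 / 9.58606e+06 = 24.02 → 24 coils

24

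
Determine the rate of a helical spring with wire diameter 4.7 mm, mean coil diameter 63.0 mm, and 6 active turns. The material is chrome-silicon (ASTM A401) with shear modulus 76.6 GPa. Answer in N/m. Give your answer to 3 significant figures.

3110 N/m

k = Gd⁴/(8D³N_a) = (76.6×10³ × 4.7⁴) / (8 × 63.0³ × 6)
  = 3.73784e+07 / 1.20023e+07 = 3.1143 N/mm = 3114.3 N/m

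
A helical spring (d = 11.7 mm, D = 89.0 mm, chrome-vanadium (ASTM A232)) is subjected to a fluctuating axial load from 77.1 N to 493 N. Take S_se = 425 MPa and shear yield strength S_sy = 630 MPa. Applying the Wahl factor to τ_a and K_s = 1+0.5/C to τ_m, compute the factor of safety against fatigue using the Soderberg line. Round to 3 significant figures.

C = D/d = 89.0/11.7 = 7.6068; K_W = (4C−1)/(4C−4)+0.615/C = 1.1944; K_s = 1+0.5/C = 1.0657
F_a = (F_max−F_min)/2 = 207.95 N; F_m = (F_max+F_min)/2 = 285.05 N
τ_a = K_W·8F_aD/(πd³) = 1.1944 × 29.426 = 35.145 MPa
τ_m = K_s·8F_mD/(πd³) = 1.0657 × 40.336 = 42.987 MPa
Soderberg: 1/n_f = τ_a/S_se + τ_m/S_sy = 35.145/425 + 42.987/630 = 0.08270 + 0.06823 = 0.15093
n_f = 1/0.15093 = 6.626

6.63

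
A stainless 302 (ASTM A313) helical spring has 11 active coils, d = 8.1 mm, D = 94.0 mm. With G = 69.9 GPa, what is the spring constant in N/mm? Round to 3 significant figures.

4.12 N/mm

k = Gd⁴/(8D³N_a) = (69.9×10³ × 8.1⁴) / (8 × 94.0³ × 11)
  = 3.00897e+08 / 7.30914e+07 = 4.1167 N/mm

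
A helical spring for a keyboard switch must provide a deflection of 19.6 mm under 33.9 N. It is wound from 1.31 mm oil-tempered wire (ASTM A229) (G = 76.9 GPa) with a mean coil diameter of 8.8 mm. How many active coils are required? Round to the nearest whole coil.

24

Required rate k = F/δ = 33.9/19.6 = 1.7296 N/mm
N_a = Gd⁴/(8D³k) = (76.9×10³ × 1.31⁴)/(8 × 8.8³ × 1.7296)
    = 226470 / 9429.35 = 24.02 → 24 coils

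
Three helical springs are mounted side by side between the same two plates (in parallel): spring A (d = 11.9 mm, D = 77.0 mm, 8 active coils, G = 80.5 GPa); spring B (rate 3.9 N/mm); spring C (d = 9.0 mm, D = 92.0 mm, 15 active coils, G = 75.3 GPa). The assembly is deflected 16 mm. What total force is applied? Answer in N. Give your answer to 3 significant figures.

k_A = Gd⁴/(8D³N_a) = (80.5×10³)(11.9⁴)/(8·77.0³·8) = 55.25 N/mm
k_C = Gd⁴/(8D³N_a) = (75.3×10³)(9.0⁴)/(8·92.0³·15) = 5.2871 N/mm
Parallel: k_eq = 55.25 + 3.9 + 5.2871 = 64.437 N/mm
F = k_eq·δ = 64.437·16 = 1031 N

1030 N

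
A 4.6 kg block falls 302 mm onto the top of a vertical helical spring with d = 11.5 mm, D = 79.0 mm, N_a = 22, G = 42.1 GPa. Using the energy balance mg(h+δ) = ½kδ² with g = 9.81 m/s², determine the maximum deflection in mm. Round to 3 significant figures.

62.2 mm

k = Gd⁴/(8D³N_a) = (42.1×10³)(11.5⁴)/(8·79.0³·22) = 8.4855 N/mm
W = mg = 4.6 × 9.81 = 45.126 N
½kδ² − Wδ − Wh = 0 → δ = (W + √(W² + 2kWh))/k
δ = (45.126 + √(2036.4 + 231283))/8.4855 = (45.126 + 483.03)/8.4855 = 62.242 mm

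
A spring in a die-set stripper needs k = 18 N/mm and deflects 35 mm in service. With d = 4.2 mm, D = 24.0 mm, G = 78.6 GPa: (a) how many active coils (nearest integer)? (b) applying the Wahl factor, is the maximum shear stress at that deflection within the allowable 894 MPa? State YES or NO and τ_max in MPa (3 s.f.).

N_a = Gd⁴/(8D³k) = (78.6×10³)(4.2⁴)/(8·24.0³·18) = 12.29 → N_a = 12
Actual rate k = Gd⁴/(8D³·12) = 18.43 N/mm
Working load F = kδ = 18.43·35 = 645.03 N
C = 24.0/4.2 = 5.7143; K_W = (4C−1)/(4C−4)+0.615/C = 1.2667
τ_max = K_W·8FD/(πd³) = 1.2667·532.09 = 674.01 MPa
τ_max ≤ 894 MPa → acceptable

(a) 12 coils; (b) YES, τ_max = 674 MPa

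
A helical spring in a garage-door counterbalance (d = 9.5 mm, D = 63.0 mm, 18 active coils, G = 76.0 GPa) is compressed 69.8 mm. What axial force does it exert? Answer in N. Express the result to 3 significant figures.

1200 N

k = Gd⁴/(8D³N_a) = (76.0×10³)(9.5⁴)/(8·63.0³·18) = 17.192 N/mm
F = k·δ = 17.192 × 69.8 = 1200 N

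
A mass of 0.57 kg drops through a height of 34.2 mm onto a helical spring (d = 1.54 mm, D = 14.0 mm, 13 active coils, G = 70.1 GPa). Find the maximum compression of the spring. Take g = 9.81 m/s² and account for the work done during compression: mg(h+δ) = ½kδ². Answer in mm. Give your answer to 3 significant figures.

k = Gd⁴/(8D³N_a) = (70.1×10³)(1.54⁴)/(8·14.0³·13) = 1.3816 N/mm
W = mg = 0.57 × 9.81 = 5.5917 N
½kδ² − Wδ − Wh = 0 → δ = (W + √(W² + 2kWh))/k
δ = (5.5917 + √(31.267 + 528.425))/1.3816 = (5.5917 + 23.658)/1.3816 = 21.171 mm

21.2 mm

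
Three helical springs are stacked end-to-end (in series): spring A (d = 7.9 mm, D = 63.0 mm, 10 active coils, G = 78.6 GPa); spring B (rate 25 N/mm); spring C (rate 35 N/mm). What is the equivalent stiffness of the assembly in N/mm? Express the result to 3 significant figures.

7.47 N/mm

k_A = Gd⁴/(8D³N_a) = (78.6×10³)(7.9⁴)/(8·63.0³·10) = 15.305 N/mm
Series: 1/k_eq = 1/15.305 + 1/25 + 1/35 = 0.13391; k_eq = 7.4676 N/mm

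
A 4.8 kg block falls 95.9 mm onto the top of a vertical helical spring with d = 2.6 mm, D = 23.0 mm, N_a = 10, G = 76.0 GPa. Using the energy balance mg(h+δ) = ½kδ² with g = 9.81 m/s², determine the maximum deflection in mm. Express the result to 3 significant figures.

65.2 mm

k = Gd⁴/(8D³N_a) = (76.0×10³)(2.6⁴)/(8·23.0³·10) = 3.5681 N/mm
W = mg = 4.8 × 9.81 = 47.088 N
½kδ² − Wδ − Wh = 0 → δ = (W + √(W² + 2kWh))/k
δ = (47.088 + √(2217.3 + 32225))/3.5681 = (47.088 + 185.59)/3.5681 = 65.21 mm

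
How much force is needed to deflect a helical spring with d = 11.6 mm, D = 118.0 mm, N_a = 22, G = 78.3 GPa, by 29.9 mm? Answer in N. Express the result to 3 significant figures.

147 N

k = Gd⁴/(8D³N_a) = (78.3×10³)(11.6⁴)/(8·118.0³·22) = 4.9027 N/mm
F = k·δ = 4.9027 × 29.9 = 146.59 N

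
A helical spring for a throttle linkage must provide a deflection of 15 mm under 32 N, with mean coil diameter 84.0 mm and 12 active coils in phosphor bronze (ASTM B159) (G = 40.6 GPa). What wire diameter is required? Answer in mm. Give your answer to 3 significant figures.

7.39 mm

Required rate k = F/δ = 32/15 = 2.1333 N/mm
d = (8D³N_a·k / G)^(1/4) = (8·84.0³·12·2.1333 / (40.6×10³))^0.25
  = (2989.8)^0.25 = 7.3945 mm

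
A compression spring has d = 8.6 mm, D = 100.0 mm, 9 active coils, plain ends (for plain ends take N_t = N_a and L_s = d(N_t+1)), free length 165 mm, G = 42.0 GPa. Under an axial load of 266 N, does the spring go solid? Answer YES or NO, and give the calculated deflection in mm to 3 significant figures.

k = Gd⁴/(8D³N_a) = (42.0×10³)(8.6⁴)/(8·100.0³·9) = 3.1909 N/mm
N_t = 9; L_s = 8.6·10 = 86 mm; δ_solid = L₀ − L_s = 165 − 86 = 79 mm
δ = F/k = 266/3.1909 = 83.363 mm
δ ≥ δ_solid → spring goes solid

YES, δ = 83.4 mm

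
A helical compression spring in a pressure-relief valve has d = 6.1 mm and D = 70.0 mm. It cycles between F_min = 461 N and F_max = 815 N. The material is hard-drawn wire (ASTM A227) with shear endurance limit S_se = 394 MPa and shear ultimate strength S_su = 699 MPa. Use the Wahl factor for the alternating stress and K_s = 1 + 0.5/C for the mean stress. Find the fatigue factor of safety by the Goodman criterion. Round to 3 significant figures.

C = D/d = 70.0/6.1 = 11.4754; K_W = (4C−1)/(4C−4)+0.615/C = 1.1252; K_s = 1+0.5/C = 1.0436
F_a = (F_max−F_min)/2 = 177 N; F_m = (F_max+F_min)/2 = 638 N
τ_a = K_W·8F_aD/(πd³) = 1.1252 × 139 = 156.4 MPa
τ_m = K_s·8F_mD/(πd³) = 1.0436 × 501.04 = 522.87 MPa
Goodman: 1/n_f = τ_a/S_se + τ_m/S_su = 156.4/394 + 522.87/699 = 0.39696 + 0.74802 = 1.145
n_f = 1/1.145 = 0.8734

0.873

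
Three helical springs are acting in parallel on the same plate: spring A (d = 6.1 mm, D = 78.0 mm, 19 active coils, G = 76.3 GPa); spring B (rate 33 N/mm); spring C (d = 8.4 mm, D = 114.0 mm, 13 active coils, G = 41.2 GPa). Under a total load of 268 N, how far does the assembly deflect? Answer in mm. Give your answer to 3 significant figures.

k_A = Gd⁴/(8D³N_a) = (76.3×10³)(6.1⁴)/(8·78.0³·19) = 1.4646 N/mm
k_C = Gd⁴/(8D³N_a) = (41.2×10³)(8.4⁴)/(8·114.0³·13) = 1.3313 N/mm
Parallel: k_eq = 1.4646 + 33 + 1.3313 = 35.796 N/mm
δ = F/k_eq = 268/35.796 = 7.4869 mm

7.49 mm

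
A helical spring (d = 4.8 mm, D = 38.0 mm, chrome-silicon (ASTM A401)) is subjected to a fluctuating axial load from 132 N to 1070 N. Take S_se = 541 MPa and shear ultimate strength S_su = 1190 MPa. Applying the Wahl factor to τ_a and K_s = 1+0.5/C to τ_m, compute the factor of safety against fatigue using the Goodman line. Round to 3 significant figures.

0.730

C = D/d = 38.0/4.8 = 7.9167; K_W = (4C−1)/(4C−4)+0.615/C = 1.1861; K_s = 1+0.5/C = 1.0632
F_a = (F_max−F_min)/2 = 469 N; F_m = (F_max+F_min)/2 = 601 N
τ_a = K_W·8F_aD/(πd³) = 1.1861 × 410.37 = 486.74 MPa
τ_m = K_s·8F_mD/(πd³) = 1.0632 × 525.87 = 559.08 MPa
Goodman: 1/n_f = τ_a/S_se + τ_m/S_su = 486.74/541 + 559.08/1190 = 0.89971 + 0.46981 = 1.3695
n_f = 1/1.3695 = 0.7302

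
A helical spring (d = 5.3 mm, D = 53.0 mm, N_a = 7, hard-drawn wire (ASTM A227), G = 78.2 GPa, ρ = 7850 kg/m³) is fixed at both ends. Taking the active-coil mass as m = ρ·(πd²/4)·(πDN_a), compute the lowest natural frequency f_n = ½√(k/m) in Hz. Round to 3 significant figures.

95.7 Hz

k = Gd⁴/(8D³N_a) = (78.2×10³)(5.3⁴)/(8·53.0³·7) = 7.4011 N/mm = 7401.1 N/m
Wire length L = πDN_a = π·53.0·7 = 1165.5 mm
m = ρ·(πd²/4)·L = 7850 × 22.062×10⁻⁶ m² × 1.1655 m = 0.20185 kg
f_n = ½√(k/m) = 0.5·√(7401.1/0.20185) = 0.5·√(36666) = 95.741 Hz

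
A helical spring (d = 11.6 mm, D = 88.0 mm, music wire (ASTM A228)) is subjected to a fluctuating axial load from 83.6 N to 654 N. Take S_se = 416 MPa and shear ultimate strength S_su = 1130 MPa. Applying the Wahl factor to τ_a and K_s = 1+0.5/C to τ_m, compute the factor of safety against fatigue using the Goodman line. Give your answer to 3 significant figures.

C = D/d = 88.0/11.6 = 7.5862; K_W = (4C−1)/(4C−4)+0.615/C = 1.1949; K_s = 1+0.5/C = 1.0659
F_a = (F_max−F_min)/2 = 285.2 N; F_m = (F_max+F_min)/2 = 368.8 N
τ_a = K_W·8F_aD/(πd³) = 1.1949 × 40.945 = 48.927 MPa
τ_m = K_s·8F_mD/(πd³) = 1.0659 × 52.947 = 56.436 MPa
Goodman: 1/n_f = τ_a/S_se + τ_m/S_su = 48.927/416 + 56.436/1130 = 0.11761 + 0.04994 = 0.16756
n_f = 1/0.16756 = 5.968

5.97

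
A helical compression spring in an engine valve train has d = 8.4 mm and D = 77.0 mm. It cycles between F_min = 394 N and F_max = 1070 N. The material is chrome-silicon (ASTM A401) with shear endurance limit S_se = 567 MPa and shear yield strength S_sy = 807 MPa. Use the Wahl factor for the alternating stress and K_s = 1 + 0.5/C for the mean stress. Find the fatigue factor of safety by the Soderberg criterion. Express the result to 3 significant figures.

1.83

C = D/d = 77.0/8.4 = 9.1667; K_W = (4C−1)/(4C−4)+0.615/C = 1.1589; K_s = 1+0.5/C = 1.0545
F_a = (F_max−F_min)/2 = 338 N; F_m = (F_max+F_min)/2 = 732 N
τ_a = K_W·8F_aD/(πd³) = 1.1589 × 111.82 = 129.59 MPa
τ_m = K_s·8F_mD/(πd³) = 1.0545 × 242.16 = 255.37 MPa
Soderberg: 1/n_f = τ_a/S_se + τ_m/S_sy = 129.59/567 + 255.37/807 = 0.22855 + 0.31644 = 0.54499
n_f = 1/0.54499 = 1.835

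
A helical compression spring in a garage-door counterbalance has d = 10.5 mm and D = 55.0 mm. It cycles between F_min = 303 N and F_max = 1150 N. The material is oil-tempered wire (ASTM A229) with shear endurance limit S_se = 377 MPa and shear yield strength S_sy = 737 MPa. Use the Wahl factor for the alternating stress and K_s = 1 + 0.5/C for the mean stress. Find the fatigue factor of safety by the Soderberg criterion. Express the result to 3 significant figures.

C = D/d = 55.0/10.5 = 5.2381; K_W = (4C−1)/(4C−4)+0.615/C = 1.2944; K_s = 1+0.5/C = 1.0955
F_a = (F_max−F_min)/2 = 423.5 N; F_m = (F_max+F_min)/2 = 726.5 N
τ_a = K_W·8F_aD/(πd³) = 1.2944 × 51.238 = 66.321 MPa
τ_m = K_s·8F_mD/(πd³) = 1.0955 × 87.896 = 96.286 MPa
Soderberg: 1/n_f = τ_a/S_se + τ_m/S_sy = 66.321/377 + 96.286/737 = 0.17592 + 0.13065 = 0.30656
n_f = 1/0.30656 = 3.262

3.26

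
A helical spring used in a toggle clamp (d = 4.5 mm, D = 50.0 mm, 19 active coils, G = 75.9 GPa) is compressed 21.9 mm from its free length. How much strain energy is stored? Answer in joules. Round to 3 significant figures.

k = Gd⁴/(8D³N_a) = (75.9×10³)(4.5⁴)/(8·50.0³·19) = 1.6381 N/mm
U = ½kδ² = 0.5 × 1.6381 × 21.9² = 392.82 N·mm = 0.39282 J

0.393 J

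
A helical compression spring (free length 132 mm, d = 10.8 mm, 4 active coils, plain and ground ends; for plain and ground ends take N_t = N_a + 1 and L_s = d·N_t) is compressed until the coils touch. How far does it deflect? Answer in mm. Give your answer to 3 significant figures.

N_t = 5; L_s = 10.8·5 = 54 mm
δ_solid = L₀ − L_s = 132 − 54 = 78 mm

78.0 mm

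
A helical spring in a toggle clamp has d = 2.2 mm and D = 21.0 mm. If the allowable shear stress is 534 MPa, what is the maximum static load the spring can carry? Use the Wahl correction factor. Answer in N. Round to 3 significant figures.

C = D/d = 21.0/2.2 = 9.5455
K_W = (4C−1)/(4C−4) + 0.615/C = 37.182/34.182 + 0.0644 = 1.1522
τ_max = K·8FD/(πd³) → F_max = τ_allow·πd³/(8DK)
F_max = 534·π·2.2³/(8·21.0·1.1522) = 17863/193.57 = 92.284 N

92.3 N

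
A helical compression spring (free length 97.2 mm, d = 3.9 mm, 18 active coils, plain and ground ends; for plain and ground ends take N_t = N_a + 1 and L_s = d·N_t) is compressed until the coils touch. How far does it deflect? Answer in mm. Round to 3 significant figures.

N_t = 19; L_s = 3.9·19 = 74.1 mm
δ_solid = L₀ − L_s = 97.2 − 74.1 = 23.1 mm

23.1 mm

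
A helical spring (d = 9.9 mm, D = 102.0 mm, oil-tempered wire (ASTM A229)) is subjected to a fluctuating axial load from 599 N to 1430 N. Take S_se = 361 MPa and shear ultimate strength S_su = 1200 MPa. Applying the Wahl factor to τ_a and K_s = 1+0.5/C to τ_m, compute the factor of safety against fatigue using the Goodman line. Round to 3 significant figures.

C = D/d = 102.0/9.9 = 10.3030; K_W = (4C−1)/(4C−4)+0.615/C = 1.1403; K_s = 1+0.5/C = 1.0485
F_a = (F_max−F_min)/2 = 415.5 N; F_m = (F_max+F_min)/2 = 1014.5 N
τ_a = K_W·8F_aD/(πd³) = 1.1403 × 111.23 = 126.83 MPa
τ_m = K_s·8F_mD/(πd³) = 1.0485 × 271.57 = 284.75 MPa
Goodman: 1/n_f = τ_a/S_se + τ_m/S_su = 126.83/361 + 284.75/1200 = 0.35134 + 0.23729 = 0.58863
n_f = 1/0.58863 = 1.699

1.70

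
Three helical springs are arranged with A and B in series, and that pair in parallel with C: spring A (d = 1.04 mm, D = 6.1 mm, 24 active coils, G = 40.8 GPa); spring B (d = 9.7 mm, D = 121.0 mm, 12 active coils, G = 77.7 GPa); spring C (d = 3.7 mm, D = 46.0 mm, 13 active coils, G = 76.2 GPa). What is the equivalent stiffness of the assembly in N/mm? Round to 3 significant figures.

k_A = Gd⁴/(8D³N_a) = (40.8×10³)(1.04⁴)/(8·6.1³·24) = 1.0952 N/mm
k_B = Gd⁴/(8D³N_a) = (77.7×10³)(9.7⁴)/(8·121.0³·12) = 4.0446 N/mm
k_C = Gd⁴/(8D³N_a) = (76.2×10³)(3.7⁴)/(8·46.0³·13) = 1.4108 N/mm
Springs A,B series: k_AB = 1/(1/1.0952+1/4.0446) = 0.86185 N/mm; parallel with C: k_eq = 0.86185+1.4108 = 2.2726 N/mm

2.27 N/mm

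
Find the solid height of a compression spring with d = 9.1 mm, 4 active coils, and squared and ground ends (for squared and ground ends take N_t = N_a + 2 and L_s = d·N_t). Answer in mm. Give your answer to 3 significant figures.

squared and ground ends: N_t = N_a + 2 = 4 + 2 = 6
L_s = d·N_t = 9.1 × 6 = 54.6 mm

54.6 mm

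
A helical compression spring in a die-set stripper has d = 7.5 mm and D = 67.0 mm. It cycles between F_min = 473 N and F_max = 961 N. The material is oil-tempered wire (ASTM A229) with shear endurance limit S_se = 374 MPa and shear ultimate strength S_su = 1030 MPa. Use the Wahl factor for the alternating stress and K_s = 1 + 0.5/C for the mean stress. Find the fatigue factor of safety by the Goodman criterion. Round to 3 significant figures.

C = D/d = 67.0/7.5 = 8.9333; K_W = (4C−1)/(4C−4)+0.615/C = 1.1634; K_s = 1+0.5/C = 1.0560
F_a = (F_max−F_min)/2 = 244 N; F_m = (F_max+F_min)/2 = 717 N
τ_a = K_W·8F_aD/(πd³) = 1.1634 × 98.678 = 114.8 MPa
τ_m = K_s·8F_mD/(πd³) = 1.0560 × 289.97 = 306.2 MPa
Goodman: 1/n_f = τ_a/S_se + τ_m/S_su = 114.8/374 + 306.2/1030 = 0.30695 + 0.29728 = 0.60423
n_f = 1/0.60423 = 1.655

1.65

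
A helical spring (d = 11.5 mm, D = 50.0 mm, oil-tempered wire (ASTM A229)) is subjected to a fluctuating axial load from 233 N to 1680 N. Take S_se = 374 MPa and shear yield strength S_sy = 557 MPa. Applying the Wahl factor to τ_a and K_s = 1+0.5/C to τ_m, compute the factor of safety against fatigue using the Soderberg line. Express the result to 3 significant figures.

C = D/d = 50.0/11.5 = 4.3478; K_W = (4C−1)/(4C−4)+0.615/C = 1.3655; K_s = 1+0.5/C = 1.1150
F_a = (F_max−F_min)/2 = 723.5 N; F_m = (F_max+F_min)/2 = 956.5 N
τ_a = K_W·8F_aD/(πd³) = 1.3655 × 60.57 = 82.706 MPa
τ_m = K_s·8F_mD/(πd³) = 1.1150 × 80.076 = 89.285 MPa
Soderberg: 1/n_f = τ_a/S_se + τ_m/S_sy = 82.706/374 + 89.285/557 = 0.22114 + 0.16030 = 0.38144
n_f = 1/0.38144 = 2.622

2.62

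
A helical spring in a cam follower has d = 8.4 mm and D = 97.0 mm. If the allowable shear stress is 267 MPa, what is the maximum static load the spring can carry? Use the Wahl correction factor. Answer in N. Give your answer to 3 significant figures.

570 N

C = D/d = 97.0/8.4 = 11.5476
K_W = (4C−1)/(4C−4) + 0.615/C = 45.190/42.190 + 0.0533 = 1.1244
τ_max = K·8FD/(πd³) → F_max = τ_allow·πd³/(8DK)
F_max = 267·π·8.4³/(8·97.0·1.1244) = 4.9716e+05/872.51 = 569.81 N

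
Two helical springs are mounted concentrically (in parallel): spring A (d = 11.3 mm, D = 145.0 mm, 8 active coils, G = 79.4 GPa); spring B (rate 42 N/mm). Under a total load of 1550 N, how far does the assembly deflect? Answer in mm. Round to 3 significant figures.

31.9 mm

k_A = Gd⁴/(8D³N_a) = (79.4×10³)(11.3⁴)/(8·145.0³·8) = 6.6351 N/mm
Parallel: k_eq = 6.6351 + 42 = 48.635 N/mm
δ = F/k_eq = 1550/48.635 = 31.87 mm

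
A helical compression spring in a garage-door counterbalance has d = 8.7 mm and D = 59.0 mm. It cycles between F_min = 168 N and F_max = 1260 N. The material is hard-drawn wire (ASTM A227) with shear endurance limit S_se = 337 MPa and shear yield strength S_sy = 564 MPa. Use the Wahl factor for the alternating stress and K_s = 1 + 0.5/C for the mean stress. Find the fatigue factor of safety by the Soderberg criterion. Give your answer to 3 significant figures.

C = D/d = 59.0/8.7 = 6.7816; K_W = (4C−1)/(4C−4)+0.615/C = 1.2204; K_s = 1+0.5/C = 1.0737
F_a = (F_max−F_min)/2 = 546 N; F_m = (F_max+F_min)/2 = 714 N
τ_a = K_W·8F_aD/(πd³) = 1.2204 × 124.57 = 152.03 MPa
τ_m = K_s·8F_mD/(πd³) = 1.0737 × 162.9 = 174.92 MPa
Soderberg: 1/n_f = τ_a/S_se + τ_m/S_sy = 152.03/337 + 174.92/564 = 0.45113 + 0.31013 = 0.76126
n_f = 1/0.76126 = 1.314

1.31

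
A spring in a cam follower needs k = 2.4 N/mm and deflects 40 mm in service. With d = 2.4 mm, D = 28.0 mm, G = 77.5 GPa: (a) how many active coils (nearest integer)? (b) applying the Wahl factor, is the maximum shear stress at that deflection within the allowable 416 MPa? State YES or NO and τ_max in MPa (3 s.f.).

(a) 6 coils; (b) NO, τ_max = 565 MPa

N_a = Gd⁴/(8D³k) = (77.5×10³)(2.4⁴)/(8·28.0³·2.4) = 6.101 → N_a = 6
Actual rate k = Gd⁴/(8D³·6) = 2.4402 N/mm
Working load F = kδ = 2.4402·40 = 97.609 N
C = 28.0/2.4 = 11.6667; K_W = (4C−1)/(4C−4)+0.615/C = 1.1230
τ_max = K_W·8FD/(πd³) = 1.1230·503.45 = 565.39 MPa
τ_max > 416 MPa → exceeds allowable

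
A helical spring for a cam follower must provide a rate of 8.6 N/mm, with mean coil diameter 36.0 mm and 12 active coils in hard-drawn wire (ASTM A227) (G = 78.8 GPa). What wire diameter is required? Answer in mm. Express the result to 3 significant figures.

d = (8D³N_a·k / G)^(1/4) = (8·36.0³·12·8.6 / (78.8×10³))^0.25
  = (488.82)^0.25 = 4.7021 mm

4.70 mm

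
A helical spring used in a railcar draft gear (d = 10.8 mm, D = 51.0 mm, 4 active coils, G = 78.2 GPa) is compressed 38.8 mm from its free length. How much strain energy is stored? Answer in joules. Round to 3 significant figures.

k = Gd⁴/(8D³N_a) = (78.2×10³)(10.8⁴)/(8·51.0³·4) = 250.63 N/mm
U = ½kδ² = 0.5 × 250.63 × 38.8² = 1.8866e+05 N·mm = 188.66 J

189 J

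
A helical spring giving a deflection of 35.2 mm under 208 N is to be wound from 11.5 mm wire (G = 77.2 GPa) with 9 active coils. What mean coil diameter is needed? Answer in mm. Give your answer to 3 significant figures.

Required rate k = F/δ = 208/35.2 = 5.9091 N/mm
D = (Gd⁴/(8N_a·k))^(1/3) = (77.2×10³·11.5⁴/(8·9·5.9091))^(1/3)
  = (3.17362e+06)^(1/3) = 146.9553 mm

147 mm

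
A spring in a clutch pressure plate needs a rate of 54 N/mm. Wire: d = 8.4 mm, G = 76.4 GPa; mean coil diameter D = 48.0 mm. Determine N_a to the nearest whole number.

8

N_a = Gd⁴/(8D³k) = (76.4×10³ × 8.4⁴)/(8 × 48.0³ × 54)
    = 3.80374e+08 / 4.77757e+07 = 7.962 → 8 coils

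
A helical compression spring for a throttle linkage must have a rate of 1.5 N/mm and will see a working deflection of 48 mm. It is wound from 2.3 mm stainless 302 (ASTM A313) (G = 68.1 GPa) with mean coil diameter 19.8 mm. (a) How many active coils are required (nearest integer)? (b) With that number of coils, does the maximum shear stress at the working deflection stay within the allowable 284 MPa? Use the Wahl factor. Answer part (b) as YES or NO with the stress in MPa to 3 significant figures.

N_a = Gd⁴/(8D³k) = (68.1×10³)(2.3⁴)/(8·19.8³·1.5) = 20.46 → N_a = 20
Actual rate k = Gd⁴/(8D³·20) = 1.5344 N/mm
Working load F = kδ = 1.5344·48 = 73.652 N
C = 19.8/2.3 = 8.6087; K_W = (4C−1)/(4C−4)+0.615/C = 1.1700
τ_max = K_W·8FD/(πd³) = 1.1700·305.22 = 357.1 MPa
τ_max > 284 MPa → exceeds allowable

(a) 20 coils; (b) NO, τ_max = 357 MPa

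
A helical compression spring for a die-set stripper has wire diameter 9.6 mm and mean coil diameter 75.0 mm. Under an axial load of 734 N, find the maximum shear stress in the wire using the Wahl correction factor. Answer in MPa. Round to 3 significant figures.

Spring index C = D/d = 75.0/9.6 = 7.8125
K_W = (4C−1)/(4C−4) + 0.615/C = 30.250/27.250 + 0.0787 = 1.1888
τ₀ = 8FD/(πd³) = 8·734·75.0/(π·9.6³) = 440400/2779.5 = 158.45 MPa
τ_max = K·τ₀ = 1.1888 × 158.45 = 188.36 MPa

188 MPa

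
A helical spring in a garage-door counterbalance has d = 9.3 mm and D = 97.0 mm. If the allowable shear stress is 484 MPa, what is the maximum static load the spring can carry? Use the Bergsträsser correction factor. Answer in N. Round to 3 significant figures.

1400 N

C = D/d = 97.0/9.3 = 10.4301
K_B = (4C+2)/(4C−3) = 43.720/38.720 = 1.1291
τ_max = K·8FD/(πd³) → F_max = τ_allow·πd³/(8DK)
F_max = 484·π·9.3³/(8·97.0·1.1291) = 1.223e+06/876.21 = 1395.8 N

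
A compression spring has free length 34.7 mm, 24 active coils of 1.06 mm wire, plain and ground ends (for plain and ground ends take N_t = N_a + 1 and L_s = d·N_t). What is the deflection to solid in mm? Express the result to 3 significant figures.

N_t = 25; L_s = 1.06·25 = 26.5 mm
δ_solid = L₀ − L_s = 34.7 − 26.5 = 8.2 mm

8.20 mm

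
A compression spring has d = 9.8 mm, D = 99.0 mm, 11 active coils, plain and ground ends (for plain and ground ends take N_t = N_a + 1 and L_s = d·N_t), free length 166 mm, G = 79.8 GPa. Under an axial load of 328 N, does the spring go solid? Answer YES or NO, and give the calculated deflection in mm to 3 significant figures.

k = Gd⁴/(8D³N_a) = (79.8×10³)(9.8⁴)/(8·99.0³·11) = 8.6202 N/mm
N_t = 12; L_s = 9.8·12 = 117.6 mm; δ_solid = L₀ − L_s = 166 − 117.6 = 48.4 mm
δ = F/k = 328/8.6202 = 38.05 mm
δ < δ_solid → spring does not go solid

NO, δ = 38.1 mm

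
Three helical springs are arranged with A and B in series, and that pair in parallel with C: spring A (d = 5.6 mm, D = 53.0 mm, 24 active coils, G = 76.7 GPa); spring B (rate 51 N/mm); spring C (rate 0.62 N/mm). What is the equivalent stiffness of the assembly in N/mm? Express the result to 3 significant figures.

k_A = Gd⁴/(8D³N_a) = (76.7×10³)(5.6⁴)/(8·53.0³·24) = 2.6389 N/mm
Springs A,B series: k_AB = 1/(1/2.6389+1/51) = 2.509 N/mm; parallel with C: k_eq = 2.509+0.62 = 3.129 N/mm

3.13 N/mm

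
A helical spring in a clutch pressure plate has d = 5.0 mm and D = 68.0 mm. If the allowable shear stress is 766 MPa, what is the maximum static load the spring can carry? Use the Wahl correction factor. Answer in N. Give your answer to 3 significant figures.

501 N

C = D/d = 68.0/5.0 = 13.6000
K_W = (4C−1)/(4C−4) + 0.615/C = 53.400/50.400 + 0.0452 = 1.1047
τ_max = K·8FD/(πd³) → F_max = τ_allow·πd³/(8DK)
F_max = 766·π·5.0³/(8·68.0·1.1047) = 3.0081e+05/600.98 = 500.53 N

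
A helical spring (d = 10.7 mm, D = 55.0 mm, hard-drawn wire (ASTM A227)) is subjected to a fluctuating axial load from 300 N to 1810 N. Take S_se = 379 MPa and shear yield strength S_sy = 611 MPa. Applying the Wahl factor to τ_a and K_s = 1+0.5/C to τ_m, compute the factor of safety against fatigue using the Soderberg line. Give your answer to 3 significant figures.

C = D/d = 55.0/10.7 = 5.1402; K_W = (4C−1)/(4C−4)+0.615/C = 1.3008; K_s = 1+0.5/C = 1.0973
F_a = (F_max−F_min)/2 = 755 N; F_m = (F_max+F_min)/2 = 1055 N
τ_a = K_W·8F_aD/(πd³) = 1.3008 × 86.317 = 112.28 MPa
τ_m = K_s·8F_mD/(πd³) = 1.0973 × 120.62 = 132.35 MPa
Soderberg: 1/n_f = τ_a/S_se + τ_m/S_sy = 112.28/379 + 132.35/611 = 0.29626 + 0.21661 = 0.51287
n_f = 1/0.51287 = 1.95

1.95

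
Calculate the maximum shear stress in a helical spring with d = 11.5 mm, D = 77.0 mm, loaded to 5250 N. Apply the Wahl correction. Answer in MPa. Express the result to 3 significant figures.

Spring index C = D/d = 77.0/11.5 = 6.6957
K_W = (4C−1)/(4C−4) + 0.615/C = 25.783/22.783 + 0.0919 = 1.2235
τ₀ = 8FD/(πd³) = 8·5250·77.0/(π·11.5³) = 3.234e+06/4778 = 676.86 MPa
τ_max = K·τ₀ = 1.2235 × 676.86 = 828.15 MPa

828 MPa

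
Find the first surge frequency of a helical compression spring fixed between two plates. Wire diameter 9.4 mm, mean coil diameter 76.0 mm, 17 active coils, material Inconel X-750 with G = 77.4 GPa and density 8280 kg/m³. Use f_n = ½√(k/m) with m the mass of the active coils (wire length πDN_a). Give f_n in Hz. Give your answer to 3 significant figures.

k = Gd⁴/(8D³N_a) = (77.4×10³)(9.4⁴)/(8·76.0³·17) = 10.122 N/mm = 10122 N/m
Wire length L = πDN_a = π·76.0·17 = 4058.9 mm
m = ρ·(πd²/4)·L = 8280 × 69.398×10⁻⁶ m² × 4.0589 m = 2.3323 kg
f_n = ½√(k/m) = 0.5·√(10122/2.3323) = 0.5·√(4339.9) = 32.939 Hz

32.9 Hz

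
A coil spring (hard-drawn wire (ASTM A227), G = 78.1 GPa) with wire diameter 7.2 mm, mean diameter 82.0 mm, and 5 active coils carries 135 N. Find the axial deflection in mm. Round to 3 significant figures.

k = Gd⁴/(8D³N_a) = (78.1×10³)(7.2⁴)/(8·82.0³·5) = 9.5165 N/mm
δ = F/k = 135 / 9.5165 = 14.186 mm

14.2 mm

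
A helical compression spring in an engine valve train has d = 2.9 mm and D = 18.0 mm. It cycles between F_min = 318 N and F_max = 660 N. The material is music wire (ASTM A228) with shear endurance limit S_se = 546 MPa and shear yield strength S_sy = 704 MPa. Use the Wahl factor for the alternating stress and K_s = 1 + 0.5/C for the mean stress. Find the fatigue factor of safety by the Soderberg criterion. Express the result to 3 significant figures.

0.467

C = D/d = 18.0/2.9 = 6.2069; K_W = (4C−1)/(4C−4)+0.615/C = 1.2431; K_s = 1+0.5/C = 1.0806
F_a = (F_max−F_min)/2 = 171 N; F_m = (F_max+F_min)/2 = 489 N
τ_a = K_W·8F_aD/(πd³) = 1.2431 × 321.38 = 399.51 MPa
τ_m = K_s·8F_mD/(πd³) = 1.0806 × 919.03 = 993.06 MPa
Soderberg: 1/n_f = τ_a/S_se + τ_m/S_sy = 399.51/546 + 993.06/704 = 0.73171 + 1.41059 = 2.1423
n_f = 1/2.1423 = 0.4668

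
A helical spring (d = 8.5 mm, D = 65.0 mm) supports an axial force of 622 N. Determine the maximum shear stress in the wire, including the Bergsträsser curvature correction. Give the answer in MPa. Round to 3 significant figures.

198 MPa

Spring index C = D/d = 65.0/8.5 = 7.6471
K_B = (4C+2)/(4C−3) = 32.588/27.588 = 1.1812
τ₀ = 8FD/(πd³) = 8·622·65.0/(π·8.5³) = 323440/1929.3 = 167.64 MPa
τ_max = K·τ₀ = 1.1812 × 167.64 = 198.03 MPa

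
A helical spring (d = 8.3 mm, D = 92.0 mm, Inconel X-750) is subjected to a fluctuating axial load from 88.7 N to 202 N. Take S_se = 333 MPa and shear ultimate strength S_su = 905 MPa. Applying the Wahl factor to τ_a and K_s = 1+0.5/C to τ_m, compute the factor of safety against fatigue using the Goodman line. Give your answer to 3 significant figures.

6.78

C = D/d = 92.0/8.3 = 11.0843; K_W = (4C−1)/(4C−4)+0.615/C = 1.1299; K_s = 1+0.5/C = 1.0451
F_a = (F_max−F_min)/2 = 56.65 N; F_m = (F_max+F_min)/2 = 145.35 N
τ_a = K_W·8F_aD/(πd³) = 1.1299 × 23.211 = 26.225 MPa
τ_m = K_s·8F_mD/(πd³) = 1.0451 × 59.554 = 62.24 MPa
Goodman: 1/n_f = τ_a/S_se + τ_m/S_su = 26.225/333 + 62.24/905 = 0.07875 + 0.06877 = 0.14753
n_f = 1/0.14753 = 6.778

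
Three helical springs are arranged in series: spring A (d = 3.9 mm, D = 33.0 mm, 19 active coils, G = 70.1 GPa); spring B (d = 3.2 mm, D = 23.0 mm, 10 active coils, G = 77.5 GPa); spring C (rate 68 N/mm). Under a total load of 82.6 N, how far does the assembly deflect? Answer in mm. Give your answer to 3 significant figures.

38.9 mm

k_A = Gd⁴/(8D³N_a) = (70.1×10³)(3.9⁴)/(8·33.0³·19) = 2.9689 N/mm
k_B = Gd⁴/(8D³N_a) = (77.5×10³)(3.2⁴)/(8·23.0³·10) = 8.3489 N/mm
Series: 1/k_eq = 1/2.9689 + 1/8.3489 + 1/68 = 0.47131; k_eq = 2.1217 N/mm
δ = F/k_eq = 82.6/2.1217 = 38.93 mm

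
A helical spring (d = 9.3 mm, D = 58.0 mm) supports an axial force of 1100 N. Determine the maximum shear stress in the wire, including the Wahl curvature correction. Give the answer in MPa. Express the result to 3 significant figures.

Spring index C = D/d = 58.0/9.3 = 6.2366
K_W = (4C−1)/(4C−4) + 0.615/C = 23.946/20.946 + 0.0986 = 1.2418
τ₀ = 8FD/(πd³) = 8·1100·58.0/(π·9.3³) = 510400/2527 = 201.98 MPa
τ_max = K·τ₀ = 1.2418 × 201.98 = 250.83 MPa

251 MPa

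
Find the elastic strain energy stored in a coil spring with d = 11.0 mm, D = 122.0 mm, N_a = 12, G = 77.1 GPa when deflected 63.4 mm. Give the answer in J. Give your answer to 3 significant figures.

k = Gd⁴/(8D³N_a) = (77.1×10³)(11.0⁴)/(8·122.0³·12) = 6.4755 N/mm
U = ½kδ² = 0.5 × 6.4755 × 63.4² = 13014 N·mm = 13.014 J

13.0 J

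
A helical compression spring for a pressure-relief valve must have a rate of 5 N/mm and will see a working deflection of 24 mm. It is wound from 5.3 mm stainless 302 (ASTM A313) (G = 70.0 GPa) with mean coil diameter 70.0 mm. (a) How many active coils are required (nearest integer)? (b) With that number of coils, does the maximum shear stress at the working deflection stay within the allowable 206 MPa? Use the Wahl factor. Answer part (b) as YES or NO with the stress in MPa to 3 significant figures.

(a) 4 coils; (b) YES, τ_max = 160 MPa

N_a = Gd⁴/(8D³k) = (70.0×10³)(5.3⁴)/(8·70.0³·5) = 4.026 → N_a = 4
Actual rate k = Gd⁴/(8D³·4) = 5.0322 N/mm
Working load F = kδ = 5.0322·24 = 120.77 N
C = 70.0/5.3 = 13.2075; K_W = (4C−1)/(4C−4)+0.615/C = 1.1080
τ_max = K_W·8FD/(πd³) = 1.1080·144.6 = 160.22 MPa
τ_max ≤ 206 MPa → acceptable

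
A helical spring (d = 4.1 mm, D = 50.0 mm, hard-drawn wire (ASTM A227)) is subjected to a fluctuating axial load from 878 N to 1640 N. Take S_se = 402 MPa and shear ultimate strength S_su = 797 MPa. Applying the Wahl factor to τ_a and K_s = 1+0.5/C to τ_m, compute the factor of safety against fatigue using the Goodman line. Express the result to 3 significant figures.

C = D/d = 50.0/4.1 = 12.1951; K_W = (4C−1)/(4C−4)+0.615/C = 1.1174; K_s = 1+0.5/C = 1.0410
F_a = (F_max−F_min)/2 = 381 N; F_m = (F_max+F_min)/2 = 1259 N
τ_a = K_W·8F_aD/(πd³) = 1.1174 × 703.86 = 786.5 MPa
τ_m = K_s·8F_mD/(πd³) = 1.0410 × 2325.9 = 2421.2 MPa
Goodman: 1/n_f = τ_a/S_se + τ_m/S_su = 786.5/402 + 2421.2/797 = 1.95648 + 3.03792 = 4.9944
n_f = 1/4.9944 = 0.2002

0.200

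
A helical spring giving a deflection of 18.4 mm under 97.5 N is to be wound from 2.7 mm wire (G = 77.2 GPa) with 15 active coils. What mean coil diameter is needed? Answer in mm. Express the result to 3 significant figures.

18.6 mm

Required rate k = F/δ = 97.5/18.4 = 5.2989 N/mm
D = (Gd⁴/(8N_a·k))^(1/3) = (77.2×10³·2.7⁴/(8·15·5.2989))^(1/3)
  = (6452.15)^(1/3) = 18.6166 mm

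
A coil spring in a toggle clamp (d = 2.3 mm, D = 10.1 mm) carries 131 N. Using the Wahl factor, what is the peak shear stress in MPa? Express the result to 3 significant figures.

377 MPa

Spring index C = D/d = 10.1/2.3 = 4.3913
K_W = (4C−1)/(4C−4) + 0.615/C = 16.565/13.565 + 0.1400 = 1.3612
τ₀ = 8FD/(πd³) = 8·131·10.1/(π·2.3³) = 10584.8/38.224 = 276.92 MPa
τ_max = K·τ₀ = 1.3612 × 276.92 = 376.94 MPa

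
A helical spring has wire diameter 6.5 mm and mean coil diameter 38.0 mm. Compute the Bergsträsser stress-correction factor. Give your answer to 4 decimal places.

1.2453

C = D/d = 38.0/6.5 = 5.8462
K_B = (4C+2)/(4C−3) = 25.385/20.385 = 1.2453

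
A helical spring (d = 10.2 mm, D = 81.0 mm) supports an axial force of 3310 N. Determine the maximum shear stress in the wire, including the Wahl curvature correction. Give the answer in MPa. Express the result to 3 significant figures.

763 MPa

Spring index C = D/d = 81.0/10.2 = 7.9412
K_W = (4C−1)/(4C−4) + 0.615/C = 30.765/27.765 + 0.0774 = 1.1855
τ₀ = 8FD/(πd³) = 8·3310·81.0/(π·10.2³) = 2.14488e+06/3333.9 = 643.36 MPa
τ_max = K·τ₀ = 1.1855 × 643.36 = 762.7 MPa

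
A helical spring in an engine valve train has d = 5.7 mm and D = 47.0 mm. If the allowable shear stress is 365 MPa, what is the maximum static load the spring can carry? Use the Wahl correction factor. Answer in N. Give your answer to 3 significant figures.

C = D/d = 47.0/5.7 = 8.2456
K_W = (4C−1)/(4C−4) + 0.615/C = 31.982/28.982 + 0.0746 = 1.1781
τ_max = K·8FD/(πd³) → F_max = τ_allow·πd³/(8DK)
F_max = 365·π·5.7³/(8·47.0·1.1781) = 2.1236e+05/442.96 = 479.4 N

479 N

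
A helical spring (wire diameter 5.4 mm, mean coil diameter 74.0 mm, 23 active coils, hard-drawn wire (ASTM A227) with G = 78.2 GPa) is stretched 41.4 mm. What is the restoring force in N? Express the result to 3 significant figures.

k = Gd⁴/(8D³N_a) = (78.2×10³)(5.4⁴)/(8·74.0³·23) = 0.8918 N/mm
F = k·δ = 0.8918 × 41.4 = 36.921 N

36.9 N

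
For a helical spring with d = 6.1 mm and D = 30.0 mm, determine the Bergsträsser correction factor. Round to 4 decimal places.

C = D/d = 30.0/6.1 = 4.9180
K_B = (4C+2)/(4C−3) = 21.672/16.672 = 1.2999

1.2999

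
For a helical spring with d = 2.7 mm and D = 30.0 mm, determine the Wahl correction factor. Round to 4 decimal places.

C = D/d = 30.0/2.7 = 11.1111
K_W = (4C−1)/(4C−4) + 0.615/C = 43.444/40.444 + 0.0554 = 1.1295

1.1295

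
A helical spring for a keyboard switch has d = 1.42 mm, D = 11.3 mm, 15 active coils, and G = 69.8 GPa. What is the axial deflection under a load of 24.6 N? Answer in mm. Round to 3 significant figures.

k = Gd⁴/(8D³N_a) = (69.8×10³)(1.42⁴)/(8·11.3³·15) = 1.6391 N/mm
δ = F/k = 24.6 / 1.6391 = 15.009 mm

15.0 mm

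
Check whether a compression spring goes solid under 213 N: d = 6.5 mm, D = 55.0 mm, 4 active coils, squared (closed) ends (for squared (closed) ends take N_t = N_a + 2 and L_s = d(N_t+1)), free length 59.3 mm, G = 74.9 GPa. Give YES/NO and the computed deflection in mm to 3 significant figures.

NO, δ = 8.48 mm

k = Gd⁴/(8D³N_a) = (74.9×10³)(6.5⁴)/(8·55.0³·4) = 25.113 N/mm
N_t = 6; L_s = 6.5·7 = 45.5 mm; δ_solid = L₀ − L_s = 59.3 − 45.5 = 13.8 mm
δ = F/k = 213/25.113 = 8.4817 mm
δ < δ_solid → spring does not go solid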